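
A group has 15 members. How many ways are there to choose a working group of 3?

455

This is C(15,3) = 455.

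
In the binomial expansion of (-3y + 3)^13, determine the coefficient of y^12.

The general term is C(13,j)·(-3y)^j·(3)^(13-j); the y^12 term has j = 12.
C(13,12) = 13.
Coefficient = C(13,12) · (-3)^12 · 3^1 = 13 · 531441 · 3 = 20726199.

20726199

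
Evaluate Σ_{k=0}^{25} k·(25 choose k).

Differentiating (1+x)^25 and setting x=1: Σ k·C(25,k) = 25·2^24 = 419430400.

419430400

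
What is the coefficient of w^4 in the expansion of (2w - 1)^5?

The general term is C(5,j)·(2w)^j·(-1)^(5-j); the w^4 term has j = 4.
C(5,4) = 5.
Coefficient = C(5,4) · 2^4 · (-1)^1 = 5 · 16 · (-1) = -80.

-80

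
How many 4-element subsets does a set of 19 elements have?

3876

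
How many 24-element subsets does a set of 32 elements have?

C(32,24) = C(32,8) by symmetry.
C(32,8) = (32·31·30·29·28·27·26·25) / 8! = 424097856000 / 40320 = 10518300.

10518300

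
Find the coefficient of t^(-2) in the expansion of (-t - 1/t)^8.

General term: C(8,j)·(-t)^j·(-1/t)^(8-j), with t-exponent 1j − 1(8−j) = 2j − 8.
Set 2j − 8 = -2: j = 3.
C(8,3) = 56; (-1)^3 = -1; (-1)^5 = -1.
Coefficient = 56 · (-1) · (-1) = 56.

56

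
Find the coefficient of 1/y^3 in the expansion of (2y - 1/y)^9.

672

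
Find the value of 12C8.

495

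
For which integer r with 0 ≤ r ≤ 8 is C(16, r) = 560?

3

C(16,r) increases on 0 ≤ r ≤ 8. C(16,2) = 120 and C(16,3) = 560, so r = 3.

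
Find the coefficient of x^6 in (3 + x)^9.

2268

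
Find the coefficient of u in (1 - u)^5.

The general term is C(5,j)·(1)^j·(-u)^(5-j); the u^1 term has j = 4.
C(5,4) = 5.
Coefficient = C(5,4) · (-1)^1 = 5 · (-1) = -5.

-5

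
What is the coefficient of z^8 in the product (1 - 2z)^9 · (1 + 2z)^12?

-32256

Coefficient of z^8 = Σ_{j} C(9,j)·(-2)^j·C(12,8-j)·2^(8-j) for j from 0 to 8.
= 126720 + (-1824768) + 8515584 + (-17031168) + 15966720 + (-7096320) + 1419264 + (-110592) + 2304 = -32256.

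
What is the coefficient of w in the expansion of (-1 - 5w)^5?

-25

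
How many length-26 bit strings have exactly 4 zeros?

14950

Choose the 4 positions: C(26,4) = 14950.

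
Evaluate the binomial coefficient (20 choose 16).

4845

C(20,16) = C(20,4) by symmetry.
C(20,4) = (20·19·18·17) / 4! = 116280 / 24 = 4845.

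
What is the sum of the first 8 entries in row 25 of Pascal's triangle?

726206

1 + 25 + 300 + 2300 + 12650 + 53130 + 177100 + 480700 = 726206.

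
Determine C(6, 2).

15

C(6,2) = (6·5) / 2! = 30 / 2 = 15.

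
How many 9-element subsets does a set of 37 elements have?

C(37,9) = (37·36·35·34·33·32·31·30·29) / 9! = 45143585625600 / 362880 = 124403620.

124403620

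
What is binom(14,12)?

C(14,12) = C(14,2) by symmetry.
C(14,2) = (14·13) / 2! = 182 / 2 = 91.

91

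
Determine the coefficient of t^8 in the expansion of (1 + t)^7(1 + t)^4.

Coefficient of t^8 = Σ_{j} C(7,j)·C(4,8-j) for j from 4 to 7.
= 35 + 84 + 42 + 4 = 165.

165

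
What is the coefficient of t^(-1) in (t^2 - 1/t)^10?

-120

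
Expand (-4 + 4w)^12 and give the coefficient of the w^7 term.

-13287555072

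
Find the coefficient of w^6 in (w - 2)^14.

The general term is C(14,j)·(w)^j·(-2)^(14-j); the w^6 term has j = 6.
C(14,6) = 3003.
Coefficient = C(14,6) · (-2)^8 = 3003 · 256 = 768768.

768768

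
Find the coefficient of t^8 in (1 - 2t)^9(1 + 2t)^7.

0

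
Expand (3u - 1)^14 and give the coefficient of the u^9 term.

-39405366

The general term is C(14,j)·(3u)^j·(-1)^(14-j); the u^9 term has j = 9.
C(14,9) = 2002.
Coefficient = C(14,9) · 3^9 · (-1)^5 = 2002 · 19683 · (-1) = -39405366.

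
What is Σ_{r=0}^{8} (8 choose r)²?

By Vandermonde's identity, Σ C(8,r)² = C(16,8) = 12870.

12870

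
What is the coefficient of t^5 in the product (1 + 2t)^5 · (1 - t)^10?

Coefficient of t^5 = Σ_{j} C(5,j)·2^j·C(10,5-j)·(-1)^(5-j) for j from 0 to 5.
= (-252) + 2100 + (-4800) + 3600 + (-800) + 32 = -120.

-120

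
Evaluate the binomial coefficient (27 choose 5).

80730

C(27,5) = (27·26·25·24·23) / 5! = 9687600 / 120 = 80730.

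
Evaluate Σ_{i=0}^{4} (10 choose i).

386

1 + 10 + 45 + 120 + 210 = 386.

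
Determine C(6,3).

20

C(6,3) = (6·5·4) / 3! = 120 / 6 = 20.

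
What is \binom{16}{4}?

1820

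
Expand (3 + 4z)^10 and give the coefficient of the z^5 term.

The general term is C(10,j)·(3)^j·(4z)^(10-j); the z^5 term has j = 5.
C(10,5) = 252.
Coefficient = C(10,5) · 3^5 · 4^5 = 252 · 243 · 1024 = 62705664.

62705664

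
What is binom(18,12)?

C(18,12) = C(18,6) by symmetry.
C(18,6) = (18·17·16·15·14·13) / 6! = 13366080 / 720 = 18564.

18564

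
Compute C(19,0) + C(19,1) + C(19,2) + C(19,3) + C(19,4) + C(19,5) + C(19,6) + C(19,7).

94184

1 + 19 + 171 + 969 + 3876 + 11628 + 27132 + 50388 = 94184.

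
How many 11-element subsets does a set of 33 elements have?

193536720

C(33,11) = (33·32·31·30·29·28·27·26·25·24·23) / 11! = 7725366544896000 / 39916800 = 193536720.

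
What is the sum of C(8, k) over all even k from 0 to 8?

Even-k terms of row 8 sum to 2^7 = 128.

128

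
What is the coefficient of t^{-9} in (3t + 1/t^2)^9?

General term: C(9,j)·(3t)^j·(1/t^2)^(9-j), with t-exponent 1j − 2(9−j) = 3j − 18.
Set 3j − 18 = -9: j = 3.
C(9,3) = 84; 3^3 = 27; 1^6 = 1.
Coefficient = 84 · 27 · 1 = 2268.

2268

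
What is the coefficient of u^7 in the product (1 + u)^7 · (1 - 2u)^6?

Coefficient of u^7 = Σ_{j} C(7,j)·1^j·C(6,7-j)·(-2)^(7-j) for j from 1 to 7.
= 448 + (-4032) + 8400 + (-5600) + 1260 + (-84) + 1 = 393.

393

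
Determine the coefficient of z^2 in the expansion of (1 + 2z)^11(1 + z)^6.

367

Coefficient of z^2 = Σ_{j} C(11,j)·2^j·C(6,2-j)·1^(2-j) for j from 0 to 2.
= 15 + 132 + 220 = 367.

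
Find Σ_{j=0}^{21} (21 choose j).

Setting x = 1 in (1+x)^21 gives Σ C(21,j) = 2^21 = 2097152.

2097152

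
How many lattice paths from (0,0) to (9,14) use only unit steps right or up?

Each path is a sequence of 23 steps with 9 rights: C(23,9) = 817190.

817190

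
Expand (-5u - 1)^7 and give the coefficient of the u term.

-35

The general term is C(7,j)·(-5u)^j·(-1)^(7-j); the u^1 term has j = 1.
C(7,1) = 7.
Coefficient = C(7,1) · (-5)^1 = 7 · (-5) = -35.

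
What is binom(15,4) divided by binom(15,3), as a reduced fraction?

C(n,k+1)/C(n,k) = (n−k)/(k+1) = (15−3)/(3+1) = 12/4 = 3.

3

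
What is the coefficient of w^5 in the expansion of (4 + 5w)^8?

11200000

The general term is C(8,j)·(4)^j·(5w)^(8-j); the w^5 term has j = 3.
C(8,3) = 56.
Coefficient = C(8,3) · 4^3 · 5^5 = 56 · 64 · 3125 = 11200000.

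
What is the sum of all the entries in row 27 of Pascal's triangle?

134217728

The entries of row 27 sum to 2^27 = 134217728.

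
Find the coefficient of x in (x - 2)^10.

-5120

The general term is C(10,j)·(x)^j·(-2)^(10-j); the x^1 term has j = 1.
C(10,1) = 10.
Coefficient = C(10,1) · (-2)^9 = 10 · (-512) = -5120.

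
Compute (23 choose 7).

245157

C(23,7) = (23·22·21·20·19·18·17) / 7! = 1235591280 / 5040 = 245157.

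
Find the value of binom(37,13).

C(37,13) = (37·36·35·34·33·32·31·30·29·28·27·26·25) / 13! = 22183557976419840000 / 6227020800 = 3562467300.

3562467300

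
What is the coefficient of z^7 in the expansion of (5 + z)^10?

The general term is C(10,j)·(5)^j·(z)^(10-j); the z^7 term has j = 3.
C(10,3) = 120.
Coefficient = C(10,3) · 5^3 = 120 · 125 = 15000.

15000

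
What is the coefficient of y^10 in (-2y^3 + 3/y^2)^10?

General term: C(10,j)·(-2y^3)^j·(3/y^2)^(10-j), with y-exponent 3j − 2(10−j) = 5j − 20.
Set 5j − 20 = 10: j = 6.
C(10,6) = 210; (-2)^6 = 64; 3^4 = 81.
Coefficient = 210 · 64 · 81 = 1088640.

1088640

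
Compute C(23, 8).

490314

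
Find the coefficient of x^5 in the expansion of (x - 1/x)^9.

36

General term: C(9,j)·(x)^j·(-1/x)^(9-j), with x-exponent 1j − 1(9−j) = 2j − 9.
Set 2j − 9 = 5: j = 7.
C(9,7) = 36; 1^7 = 1; (-1)^2 = 1.
Coefficient = 36 · 1 · 1 = 36.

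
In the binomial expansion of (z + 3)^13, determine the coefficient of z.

6908733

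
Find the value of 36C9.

94143280

C(36,9) = (36·35·34·33·32·31·30·29·28) / 9! = 34162713446400 / 362880 = 94143280.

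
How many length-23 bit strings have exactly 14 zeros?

817190

Choose the 14 positions: C(23,14) = 817190.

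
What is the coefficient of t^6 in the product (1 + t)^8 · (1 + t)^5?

(1 + t)^8(1 + t)^5 = (1 + t)^13, so the coefficient of t^6 is C(13,6)·1^6 = 1716·1 = 1716.

1716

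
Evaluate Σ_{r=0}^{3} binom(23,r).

2048

1 + 23 + 253 + 1771 = 2048.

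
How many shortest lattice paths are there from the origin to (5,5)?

252

Each path is a sequence of 10 steps with 5 rights: C(10,5) = 252.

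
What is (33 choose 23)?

92561040

C(33,23) = C(33,10) by symmetry.
C(33,10) = (33·32·31·30·29·28·27·26·25·24) / 10! = 335885501952000 / 3628800 = 92561040.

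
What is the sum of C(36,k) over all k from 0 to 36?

Setting x = 1 in (1+x)^36 gives Σ C(36,k) = 2^36 = 68719476736.

68719476736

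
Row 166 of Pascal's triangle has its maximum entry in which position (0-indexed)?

83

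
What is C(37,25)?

1852482996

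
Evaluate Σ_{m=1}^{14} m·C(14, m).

Differentiating (1+x)^14 and setting x=1: Σ m·C(14,m) = 14·2^13 = 114688.

114688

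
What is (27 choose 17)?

C(27,17) = C(27,10) by symmetry.
C(27,10) = (27·26·25·24·23·22·21·20·19·18) / 10! = 30613591008000 / 3628800 = 8436285.

8436285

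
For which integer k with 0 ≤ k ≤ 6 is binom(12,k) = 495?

4

C(12,k) increases on 0 ≤ k ≤ 6. C(12,3) = 220 and C(12,4) = 495, so k = 4.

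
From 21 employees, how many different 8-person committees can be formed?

This is C(21,8) = 203490.

203490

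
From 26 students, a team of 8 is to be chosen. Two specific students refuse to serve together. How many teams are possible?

All 8-subsets: C(26,8) = 1562275. Those containing both fixed elements: C(24,6) = 134596.
1562275 − 134596 = 1427679.

1427679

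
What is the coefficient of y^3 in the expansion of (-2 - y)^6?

160

The general term is C(6,j)·(-2)^j·(-y)^(6-j); the y^3 term has j = 3.
C(6,3) = 20.
Coefficient = C(6,3) · (-2)^3 · (-1)^3 = 20 · (-8) · (-1) = 160.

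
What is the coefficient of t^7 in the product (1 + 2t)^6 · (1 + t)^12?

204840

Coefficient of t^7 = Σ_{j} C(6,j)·2^j·C(12,7-j)·1^(7-j) for j from 0 to 6.
= 792 + 11088 + 47520 + 79200 + 52800 + 12672 + 768 = 204840.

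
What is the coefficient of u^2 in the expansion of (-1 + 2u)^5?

-40

The general term is C(5,j)·(-1)^j·(2u)^(5-j); the u^2 term has j = 3.
C(5,3) = 10.
Coefficient = C(5,3) · (-1)^3 · 2^2 = 10 · (-1) · 4 = -40.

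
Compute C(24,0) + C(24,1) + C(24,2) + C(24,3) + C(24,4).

12951

1 + 24 + 276 + 2024 + 10626 = 12951.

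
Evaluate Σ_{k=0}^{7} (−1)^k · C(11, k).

The partial alternating sum Σ_{k=0}^{7} (−1)^k C(11,k) = (−1)^7 C(10,7) = -120.

-120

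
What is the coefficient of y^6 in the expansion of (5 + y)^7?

35

The general term is C(7,j)·(5)^j·(y)^(7-j); the y^6 term has j = 1.
C(7,1) = 7.
Coefficient = C(7,1) · 5^1 = 7 · 5 = 35.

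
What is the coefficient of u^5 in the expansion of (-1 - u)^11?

The general term is C(11,j)·(-1)^j·(-u)^(11-j); the u^5 term has j = 6.
C(11,6) = 462.
Coefficient = C(11,6) · (-1)^5 = 462 · (-1) = -462.

-462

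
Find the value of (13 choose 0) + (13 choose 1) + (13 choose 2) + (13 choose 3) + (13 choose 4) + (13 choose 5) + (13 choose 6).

4096

1 + 13 + 78 + 286 + 715 + 1287 + 1716 = 4096.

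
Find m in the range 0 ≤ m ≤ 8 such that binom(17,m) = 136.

C(17,m) increases on 0 ≤ m ≤ 8. C(17,1) = 17 and C(17,2) = 136, so m = 2.

2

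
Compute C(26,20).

230230

C(26,20) = C(26,6) by symmetry.
C(26,6) = (26·25·24·23·22·21) / 6! = 165765600 / 720 = 230230.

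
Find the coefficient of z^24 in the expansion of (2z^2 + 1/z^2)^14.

General term: C(14,j)·(2z^2)^j·(1/z^2)^(14-j), with z-exponent 2j − 2(14−j) = 4j − 28.
Set 4j − 28 = 24: j = 13.
C(14,13) = 14; 2^13 = 8192; 1^1 = 1.
Coefficient = 14 · 8192 · 1 = 114688.

114688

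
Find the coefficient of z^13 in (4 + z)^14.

56

The general term is C(14,j)·(4)^j·(z)^(14-j); the z^13 term has j = 1.
C(14,1) = 14.
Coefficient = C(14,1) · 4^1 = 14 · 4 = 56.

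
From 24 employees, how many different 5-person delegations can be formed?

This is C(24,5) = 42504.

42504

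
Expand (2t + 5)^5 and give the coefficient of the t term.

6250

The general term is C(5,j)·(2t)^j·(5)^(5-j); the t^1 term has j = 1.
C(5,1) = 5.
Coefficient = C(5,1) · 2^1 · 5^4 = 5 · 2 · 625 = 6250.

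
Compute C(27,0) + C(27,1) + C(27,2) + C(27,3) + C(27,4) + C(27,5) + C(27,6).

1 + 27 + 351 + 2925 + 17550 + 80730 + 296010 = 397594.

397594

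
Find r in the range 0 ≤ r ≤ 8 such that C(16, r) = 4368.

5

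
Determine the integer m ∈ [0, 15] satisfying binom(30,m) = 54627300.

C(30,m) increases on 0 ≤ m ≤ 15. C(30,10) = 30045015 and C(30,11) = 54627300, so m = 11.

11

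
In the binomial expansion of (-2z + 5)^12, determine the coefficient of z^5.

The general term is C(12,j)·(-2z)^j·(5)^(12-j); the z^5 term has j = 5.
C(12,5) = 792.
Coefficient = C(12,5) · (-2)^5 · 5^7 = 792 · (-32) · 78125 = -1980000000.

-1980000000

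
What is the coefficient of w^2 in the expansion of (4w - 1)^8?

448

The general term is C(8,j)·(4w)^j·(-1)^(8-j); the w^2 term has j = 2.
C(8,2) = 28.
Coefficient = C(8,2) · 4^2 = 28 · 16 = 448.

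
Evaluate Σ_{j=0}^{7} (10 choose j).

968

1 + 10 + 45 + 120 + 210 + 252 + 210 + 120 = 968.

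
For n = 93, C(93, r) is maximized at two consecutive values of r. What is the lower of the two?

46

For odd n = 93, C(93,r) peaks at r = (n−1)/2 and (n+1)/2; the lower is 46.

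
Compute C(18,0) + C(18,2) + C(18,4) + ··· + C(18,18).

Even-j terms of row 18 sum to 2^17 = 131072.

131072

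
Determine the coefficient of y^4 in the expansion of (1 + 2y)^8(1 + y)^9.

Coefficient of y^4 = Σ_{j} C(8,j)·2^j·C(9,4-j)·1^(4-j) for j from 0 to 4.
= 126 + 1344 + 4032 + 4032 + 1120 = 10654.

10654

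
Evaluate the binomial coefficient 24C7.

C(24,7) = (24·23·22·21·20·19·18) / 7! = 1744364160 / 5040 = 346104.

346104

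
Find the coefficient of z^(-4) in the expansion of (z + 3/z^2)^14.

2189187

General term: C(14,j)·(z)^j·(3/z^2)^(14-j), with z-exponent 1j − 2(14−j) = 3j − 28.
Set 3j − 28 = -4: j = 8.
C(14,8) = 3003; 1^8 = 1; 3^6 = 729.
Coefficient = 3003 · 1 · 729 = 2189187.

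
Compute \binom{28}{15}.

37442160

C(28,15) = C(28,13) by symmetry.
C(28,13) = (28·27·26·25·24·23·22·21·20·19·18·17·16) / 13! = 233153109116928000 / 6227020800 = 37442160.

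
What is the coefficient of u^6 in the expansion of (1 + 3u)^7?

5103

The general term is C(7,j)·(1)^j·(3u)^(7-j); the u^6 term has j = 1.
C(7,1) = 7.
Coefficient = C(7,1) · 3^6 = 7 · 729 = 5103.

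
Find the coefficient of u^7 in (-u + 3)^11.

-26730

The general term is C(11,j)·(-u)^j·(3)^(11-j); the u^7 term has j = 7.
C(11,7) = 330.
Coefficient = C(11,7) · (-1)^7 · 3^4 = 330 · (-1) · 81 = -26730.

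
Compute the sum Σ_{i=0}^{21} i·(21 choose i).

22020096

Differentiating (1+x)^21 and setting x=1: Σ i·C(21,i) = 21·2^20 = 22020096.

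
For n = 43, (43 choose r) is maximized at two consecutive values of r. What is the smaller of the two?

For odd n = 43, C(43,r) peaks at r = (n−1)/2 and (n+1)/2; the smaller is 21.

21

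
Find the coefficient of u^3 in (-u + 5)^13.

-2792968750

The general term is C(13,j)·(-u)^j·(5)^(13-j); the u^3 term has j = 3.
C(13,3) = 286.
Coefficient = C(13,3) · (-1)^3 · 5^10 = 286 · (-1) · 9765625 = -2792968750.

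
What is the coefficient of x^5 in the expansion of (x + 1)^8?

56

The general term is C(8,j)·(x)^j·(1)^(8-j); the x^5 term has j = 5.
C(8,5) = 56.
Coefficient = C(8,5) = 56.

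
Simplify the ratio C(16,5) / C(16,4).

12/5

C(n,k+1)/C(n,k) = (n−k)/(k+1) = (16−4)/(4+1) = 12/5.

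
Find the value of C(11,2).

C(11,2) = (11·10) / 2! = 110 / 2 = 55.

55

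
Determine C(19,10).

92378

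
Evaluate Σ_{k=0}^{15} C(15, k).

32768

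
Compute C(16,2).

120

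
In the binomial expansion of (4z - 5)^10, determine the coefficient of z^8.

73728000

The general term is C(10,j)·(4z)^j·(-5)^(10-j); the z^8 term has j = 8.
C(10,8) = 45.
Coefficient = C(10,8) · 4^8 · (-5)^2 = 45 · 65536 · 25 = 73728000.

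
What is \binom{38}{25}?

C(38,25) = C(38,13) by symmetry.
C(38,13) = (38·37·36·35·34·33·32·31·30·29·28·27·26) / 13! = 33719008124158156800 / 6227020800 = 5414950296.

5414950296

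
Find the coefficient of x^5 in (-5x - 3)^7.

-590625

The general term is C(7,j)·(-5x)^j·(-3)^(7-j); the x^5 term has j = 5.
C(7,5) = 21.
Coefficient = C(7,5) · (-5)^5 · (-3)^2 = 21 · (-3125) · 9 = -590625.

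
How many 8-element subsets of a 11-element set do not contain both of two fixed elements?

All 8-subsets: C(11,8) = 165. Those containing both fixed elements: C(9,6) = 84.
165 − 84 = 81.

81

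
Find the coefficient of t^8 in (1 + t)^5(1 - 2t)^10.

4320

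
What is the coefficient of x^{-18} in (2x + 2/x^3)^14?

General term: C(14,j)·(2x)^j·(2/x^3)^(14-j), with x-exponent 1j − 3(14−j) = 4j − 42.
Set 4j − 42 = -18: j = 6.
C(14,6) = 3003; 2^6 = 64; 2^8 = 256.
Coefficient = 3003 · 64 · 256 = 49201152.

49201152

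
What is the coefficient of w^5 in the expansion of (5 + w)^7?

525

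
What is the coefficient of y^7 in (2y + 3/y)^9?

General term: C(9,j)·(2y)^j·(3/y)^(9-j), with y-exponent 1j − 1(9−j) = 2j − 9.
Set 2j − 9 = 7: j = 8.
C(9,8) = 9; 2^8 = 256; 3^1 = 3.
Coefficient = 9 · 256 · 3 = 6912.

6912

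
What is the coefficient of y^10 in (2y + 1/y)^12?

24576

General term: C(12,j)·(2y)^j·(1/y)^(12-j), with y-exponent 1j − 1(12−j) = 2j − 12.
Set 2j − 12 = 10: j = 11.
C(12,11) = 12; 2^11 = 2048; 1^1 = 1.
Coefficient = 12 · 2048 · 1 = 24576.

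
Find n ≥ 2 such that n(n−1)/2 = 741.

n(n−1)/2 = 741 ⇒ n(n−1) = 1482. Since 39·38 = 1482, n = 39.

39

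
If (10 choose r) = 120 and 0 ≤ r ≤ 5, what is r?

C(10,r) increases on 0 ≤ r ≤ 5. C(10,2) = 45 and C(10,3) = 120, so r = 3.

3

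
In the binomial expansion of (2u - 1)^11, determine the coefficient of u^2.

-220

The general term is C(11,j)·(2u)^j·(-1)^(11-j); the u^2 term has j = 2.
C(11,2) = 55.
Coefficient = C(11,2) · 2^2 · (-1)^9 = 55 · 4 · (-1) = -220.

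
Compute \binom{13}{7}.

1716

C(13,7) = C(13,6) by symmetry.
C(13,6) = (13·12·11·10·9·8) / 6! = 1235520 / 720 = 1716.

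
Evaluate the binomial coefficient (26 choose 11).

7726160

C(26,11) = (26·25·24·23·22·21·20·19·18·17·16) / 11! = 308403583488000 / 39916800 = 7726160.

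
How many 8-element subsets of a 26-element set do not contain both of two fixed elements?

1427679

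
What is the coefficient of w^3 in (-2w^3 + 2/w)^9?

General term: C(9,j)·(-2w^3)^j·(2/w)^(9-j), with w-exponent 3j − 1(9−j) = 4j − 9.
Set 4j − 9 = 3: j = 3.
C(9,3) = 84; (-2)^3 = -8; 2^6 = 64.
Coefficient = 84 · (-8) · 64 = -43008.

-43008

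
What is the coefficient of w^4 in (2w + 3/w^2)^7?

1344

General term: C(7,j)·(2w)^j·(3/w^2)^(7-j), with w-exponent 1j − 2(7−j) = 3j − 14.
Set 3j − 14 = 4: j = 6.
C(7,6) = 7; 2^6 = 64; 3^1 = 3.
Coefficient = 7 · 64 · 3 = 1344.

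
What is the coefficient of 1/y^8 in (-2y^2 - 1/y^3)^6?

60

General term: C(6,j)·(-2y^2)^j·(-1/y^3)^(6-j), with y-exponent 2j − 3(6−j) = 5j − 18.
Set 5j − 18 = -8: j = 2.
C(6,2) = 15; (-2)^2 = 4; (-1)^4 = 1.
Coefficient = 15 · 4 · 1 = 60.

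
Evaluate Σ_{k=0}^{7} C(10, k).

968

1 + 10 + 45 + 120 + 210 + 252 + 210 + 120 = 968.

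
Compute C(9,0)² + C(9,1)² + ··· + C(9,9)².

48620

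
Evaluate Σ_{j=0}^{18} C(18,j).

The entries of row 18 sum to 2^18 = 262144.

262144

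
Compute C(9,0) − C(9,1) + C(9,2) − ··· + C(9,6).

The partial alternating sum Σ_{k=0}^{6} (−1)^k C(9,k) = (−1)^6 C(8,6) = 28.

28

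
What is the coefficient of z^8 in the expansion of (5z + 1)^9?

3515625

The general term is C(9,j)·(5z)^j·(1)^(9-j); the z^8 term has j = 8.
C(9,8) = 9.
Coefficient = C(9,8) · 5^8 = 9 · 390625 = 3515625.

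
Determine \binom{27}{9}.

4686825

C(27,9) = (27·26·25·24·23·22·21·20·19) / 9! = 1700755056000 / 362880 = 4686825.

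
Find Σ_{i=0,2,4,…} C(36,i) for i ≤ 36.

34359738368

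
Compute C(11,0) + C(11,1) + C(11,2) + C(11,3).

1 + 11 + 55 + 165 = 232.

232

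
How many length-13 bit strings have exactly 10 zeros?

Choose the 10 positions: C(13,10) = 286.

286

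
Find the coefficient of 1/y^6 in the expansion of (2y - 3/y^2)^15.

-3602776320

General term: C(15,j)·(2y)^j·(-3/y^2)^(15-j), with y-exponent 1j − 2(15−j) = 3j − 30.
Set 3j − 30 = -6: j = 8.
C(15,8) = 6435; 2^8 = 256; (-3)^7 = -2187.
Coefficient = 6435 · 256 · (-2187) = -3602776320.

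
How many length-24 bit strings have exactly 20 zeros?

Choose the 20 positions: C(24,20) = 10626.

10626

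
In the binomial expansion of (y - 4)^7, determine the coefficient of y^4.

The general term is C(7,j)·(y)^j·(-4)^(7-j); the y^4 term has j = 4.
C(7,4) = 35.
Coefficient = C(7,4) · (-4)^3 = 35 · (-64) = -2240.

-2240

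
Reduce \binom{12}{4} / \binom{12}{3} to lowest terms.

9/4

C(n,k+1)/C(n,k) = (n−k)/(k+1) = (12−3)/(3+1) = 9/4.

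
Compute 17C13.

2380

C(17,13) = C(17,4) by symmetry.
C(17,4) = (17·16·15·14) / 4! = 57120 / 24 = 2380.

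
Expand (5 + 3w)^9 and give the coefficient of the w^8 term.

295245

The general term is C(9,j)·(5)^j·(3w)^(9-j); the w^8 term has j = 1.
C(9,1) = 9.
Coefficient = C(9,1) · 5^1 · 3^8 = 9 · 5 · 6561 = 295245.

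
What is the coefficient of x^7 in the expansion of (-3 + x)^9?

The general term is C(9,j)·(-3)^j·(x)^(9-j); the x^7 term has j = 2.
C(9,2) = 36.
Coefficient = C(9,2) · (-3)^2 = 36 · 9 = 324.

324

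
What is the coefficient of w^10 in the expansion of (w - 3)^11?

-33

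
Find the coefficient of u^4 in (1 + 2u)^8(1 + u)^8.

8806

Coefficient of u^4 = Σ_{j} C(8,j)·2^j·C(8,4-j)·1^(4-j) for j from 0 to 4.
= 70 + 896 + 3136 + 3584 + 1120 = 8806.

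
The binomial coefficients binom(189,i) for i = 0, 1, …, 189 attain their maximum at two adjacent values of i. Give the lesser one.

For odd n = 189, C(189,i) peaks at i = (n−1)/2 and (n+1)/2; the lesser is 94.

94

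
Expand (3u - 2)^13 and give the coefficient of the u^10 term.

The general term is C(13,j)·(3u)^j·(-2)^(13-j); the u^10 term has j = 10.
C(13,10) = 286.
Coefficient = C(13,10) · 3^10 · (-2)^3 = 286 · 59049 · (-8) = -135104112.

-135104112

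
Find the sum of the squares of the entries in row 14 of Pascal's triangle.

40116600

Σ C(14,j)² is the coefficient of x^14 in (1+x)^14(1+x)^14 = (1+x)^28, i.e. C(28,14) = 40116600.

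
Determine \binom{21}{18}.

C(21,18) = C(21,3) by symmetry.
C(21,3) = (21·20·19) / 3! = 7980 / 6 = 1330.

1330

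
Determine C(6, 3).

C(6,3) = (6·5·4) / 3! = 120 / 6 = 20.

20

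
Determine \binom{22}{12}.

646646

C(22,12) = C(22,10) by symmetry.
C(22,10) = (22·21·20·19·18·17·16·15·14·13) / 10! = 2346549004800 / 3628800 = 646646.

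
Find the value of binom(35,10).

C(35,10) = (35·34·33·32·31·30·29·28·27·26) / 10! = 666172912204800 / 3628800 = 183579396.

183579396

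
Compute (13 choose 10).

C(13,10) = C(13,3) by symmetry.
C(13,3) = (13·12·11) / 3! = 1716 / 6 = 286.

286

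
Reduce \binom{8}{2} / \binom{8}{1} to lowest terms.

C(n,k+1)/C(n,k) = (n−k)/(k+1) = (8−1)/(1+1) = 7/2.

7/2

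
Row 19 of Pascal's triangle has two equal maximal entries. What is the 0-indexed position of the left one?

9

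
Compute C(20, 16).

4845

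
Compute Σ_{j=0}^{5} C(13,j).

2380

1 + 13 + 78 + 286 + 715 + 1287 = 2380.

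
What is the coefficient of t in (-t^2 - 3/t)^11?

General term: C(11,j)·(-t^2)^j·(-3/t)^(11-j), with t-exponent 2j − 1(11−j) = 3j − 11.
Set 3j − 11 = 1: j = 4.
C(11,4) = 330; (-1)^4 = 1; (-3)^7 = -2187.
Coefficient = 330 · 1 · (-2187) = -721710.

-721710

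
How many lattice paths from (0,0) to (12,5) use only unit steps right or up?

6188

Each path is a sequence of 17 steps with 12 rights: C(17,12) = 6188.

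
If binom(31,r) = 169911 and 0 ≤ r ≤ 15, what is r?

5

C(31,r) increases on 0 ≤ r ≤ 15. C(31,4) = 31465 and C(31,5) = 169911, so r = 5.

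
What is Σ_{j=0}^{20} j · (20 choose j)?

Since j·C(20,j) = 20·C(19,j−1), the sum is 20·2^19 = 20·524288 = 10485760.

10485760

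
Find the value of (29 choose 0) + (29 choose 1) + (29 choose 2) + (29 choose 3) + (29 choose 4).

27841

1 + 29 + 406 + 3654 + 23751 = 27841.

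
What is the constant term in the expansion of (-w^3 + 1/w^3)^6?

-20

General term: C(6,j)·(-w^3)^j·(1/w^3)^(6-j), with w-exponent 3j − 3(6−j) = 6j − 18.
Set 6j − 18 = 0: j = 3.
C(6,3) = 20; (-1)^3 = -1; 1^3 = 1.
Coefficient = 20 · (-1) · 1 = -20.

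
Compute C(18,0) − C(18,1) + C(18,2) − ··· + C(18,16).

The partial alternating sum Σ_{k=0}^{16} (−1)^k C(18,k) = (−1)^16 C(17,16) = 17.

17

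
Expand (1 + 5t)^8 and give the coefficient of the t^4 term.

43750

The general term is C(8,j)·(1)^j·(5t)^(8-j); the t^4 term has j = 4.
C(8,4) = 70.
Coefficient = C(8,4) · 5^4 = 70 · 625 = 43750.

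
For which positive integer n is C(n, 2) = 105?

15

n(n−1)/2 = 105 ⇒ n(n−1) = 210. Since 15·14 = 210, n = 15.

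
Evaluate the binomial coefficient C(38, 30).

48903492

C(38,30) = C(38,8) by symmetry.
C(38,8) = (38·37·36·35·34·33·32·31) / 8! = 1971788797440 / 40320 = 48903492.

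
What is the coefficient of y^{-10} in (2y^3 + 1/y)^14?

General term: C(14,j)·(2y^3)^j·(1/y)^(14-j), with y-exponent 3j − 1(14−j) = 4j − 14.
Set 4j − 14 = -10: j = 1.
C(14,1) = 14; 2^1 = 2; 1^13 = 1.
Coefficient = 14 · 2 · 1 = 28.

28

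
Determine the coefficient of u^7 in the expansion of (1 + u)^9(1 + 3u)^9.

2918304

Coefficient of u^7 = Σ_{j} C(9,j)·1^j·C(9,7-j)·3^(7-j) for j from 0 to 7.
= 78732 + 551124 + 1102248 + 857304 + 285768 + 40824 + 2268 + 36 = 2918304.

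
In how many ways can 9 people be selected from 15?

This is C(15,9) = 5005.

5005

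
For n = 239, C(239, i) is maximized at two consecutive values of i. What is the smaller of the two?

119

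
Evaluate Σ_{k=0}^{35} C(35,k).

Setting x = 1 in (1+x)^35 gives Σ C(35,k) = 2^35 = 34359738368.

34359738368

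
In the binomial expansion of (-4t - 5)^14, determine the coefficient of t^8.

The general term is C(14,j)·(-4t)^j·(-5)^(14-j); the t^8 term has j = 8.
C(14,8) = 3003.
Coefficient = C(14,8) · (-4)^8 · (-5)^6 = 3003 · 65536 · 15625 = 3075072000000.

3075072000000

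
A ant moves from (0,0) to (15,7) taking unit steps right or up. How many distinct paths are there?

170544

Each path is a sequence of 22 steps with 15 rights: C(22,15) = 170544.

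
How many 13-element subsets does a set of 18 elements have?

8568

C(18,13) = C(18,5) by symmetry.
C(18,5) = (18·17·16·15·14) / 5! = 1028160 / 120 = 8568.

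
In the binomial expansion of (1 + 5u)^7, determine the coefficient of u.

35

The general term is C(7,j)·(1)^j·(5u)^(7-j); the u^1 term has j = 6.
C(7,6) = 7.
Coefficient = C(7,6) · 5^1 = 7 · 5 = 35.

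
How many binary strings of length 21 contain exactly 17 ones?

5985

Choose the 17 positions: C(21,17) = 5985.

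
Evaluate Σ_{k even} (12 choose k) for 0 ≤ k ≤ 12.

2048

Even-k terms of row 12 sum to 2^11 = 2048.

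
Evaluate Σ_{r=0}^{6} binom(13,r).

4096

1 + 13 + 78 + 286 + 715 + 1287 + 1716 = 4096.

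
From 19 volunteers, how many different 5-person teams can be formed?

11628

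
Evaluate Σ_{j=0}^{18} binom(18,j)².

Σ C(18,j)² is the coefficient of x^18 in (1+x)^18(1+x)^18 = (1+x)^36, i.e. C(36,18) = 9075135300.

9075135300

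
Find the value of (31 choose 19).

C(31,19) = C(31,12) by symmetry.
C(31,12) = (31·30·29·28·27·26·25·24·23·22·21·20) / 12! = 67596957267840000 / 479001600 = 141120525.

141120525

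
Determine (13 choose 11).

C(13,11) = C(13,2) by symmetry.
C(13,2) = (13·12) / 2! = 156 / 2 = 78.

78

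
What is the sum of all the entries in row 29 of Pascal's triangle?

536870912

Setting x = 1 in (1+x)^29 gives Σ C(29,r) = 2^29 = 536870912.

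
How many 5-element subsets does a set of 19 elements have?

11628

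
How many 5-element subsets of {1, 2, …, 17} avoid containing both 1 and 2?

All 5-subsets: C(17,5) = 6188. Those containing both fixed elements: C(15,3) = 455.
6188 − 455 = 5733.

5733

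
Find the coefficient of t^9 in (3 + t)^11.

495

The general term is C(11,j)·(3)^j·(t)^(11-j); the t^9 term has j = 2.
C(11,2) = 55.
Coefficient = C(11,2) · 3^2 = 55 · 9 = 495.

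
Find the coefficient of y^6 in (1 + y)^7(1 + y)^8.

Coefficient of y^6 = Σ_{j} C(7,j)·C(8,6-j) for j from 0 to 6.
= 28 + 392 + 1470 + 1960 + 980 + 168 + 7 = 5005.

5005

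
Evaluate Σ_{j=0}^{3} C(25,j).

1 + 25 + 300 + 2300 = 2626.

2626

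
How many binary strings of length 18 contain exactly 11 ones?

Choose the 11 positions: C(18,11) = 31824.

31824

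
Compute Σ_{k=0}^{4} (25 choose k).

1 + 25 + 300 + 2300 + 12650 = 15276.

15276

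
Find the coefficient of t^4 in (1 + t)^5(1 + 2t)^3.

225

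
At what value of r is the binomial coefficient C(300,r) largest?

C(300,r) is maximized at r = 300/2 = 150.

150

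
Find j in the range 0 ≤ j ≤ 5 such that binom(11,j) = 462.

C(11,j) increases on 0 ≤ j ≤ 5. C(11,4) = 330 and C(11,5) = 462, so j = 5.

5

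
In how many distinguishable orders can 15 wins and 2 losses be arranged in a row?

136

Choose positions for the wins: C(17,15) = 136.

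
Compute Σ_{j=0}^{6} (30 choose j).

1 + 30 + 435 + 4060 + 27405 + 142506 + 593775 = 768212.

768212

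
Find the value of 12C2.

C(12,2) = (12·11) / 2! = 132 / 2 = 66.

66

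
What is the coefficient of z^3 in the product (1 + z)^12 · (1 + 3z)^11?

12793

Coefficient of z^3 = Σ_{j} C(12,j)·1^j·C(11,3-j)·3^(3-j) for j from 0 to 3.
= 4455 + 5940 + 2178 + 220 = 12793.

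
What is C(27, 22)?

C(27,22) = C(27,5) by symmetry.
C(27,5) = (27·26·25·24·23) / 5! = 9687600 / 120 = 80730.

80730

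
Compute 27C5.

80730

C(27,5) = (27·26·25·24·23) / 5! = 9687600 / 120 = 80730.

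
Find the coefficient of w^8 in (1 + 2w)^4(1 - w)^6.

Coefficient of w^8 = Σ_{j} C(4,j)·2^j·C(6,8-j)·(-1)^(8-j) for j from 2 to 4.
= 24 + (-192) + 240 = 72.

72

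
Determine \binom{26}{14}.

C(26,14) = C(26,12) by symmetry.
C(26,12) = (26·25·24·23·22·21·20·19·18·17·16·15) / 12! = 4626053752320000 / 479001600 = 9657700.

9657700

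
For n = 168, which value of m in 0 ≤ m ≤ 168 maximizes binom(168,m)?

C(168,m) is maximized at m = 168/2 = 84.

84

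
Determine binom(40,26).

C(40,26) = C(40,14) by symmetry.
C(40,14) = (40·39·38·37·36·35·34·33·32·31·30·29·28·27) / 14! = 2023140487449489408000 / 87178291200 = 23206929840.

23206929840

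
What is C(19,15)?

3876

C(19,15) = C(19,4) by symmetry.
C(19,4) = (19·18·17·16) / 4! = 93024 / 24 = 3876.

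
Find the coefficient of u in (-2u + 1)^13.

-26

The general term is C(13,j)·(-2u)^j·(1)^(13-j); the u^1 term has j = 1.
C(13,1) = 13.
Coefficient = C(13,1) · (-2)^1 = 13 · (-2) = -26.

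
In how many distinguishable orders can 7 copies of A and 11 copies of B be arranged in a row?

Choose positions for the A's: C(18,7) = 31824.

31824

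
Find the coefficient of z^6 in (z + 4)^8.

The general term is C(8,j)·(z)^j·(4)^(8-j); the z^6 term has j = 6.
C(8,6) = 28.
Coefficient = C(8,6) · 4^2 = 28 · 16 = 448.

448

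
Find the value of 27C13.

20058300

C(27,13) = (27·26·25·24·23·22·21·20·19·18·17·16·15) / 13! = 124903451312640000 / 6227020800 = 20058300.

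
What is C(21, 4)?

C(21,4) = (21·20·19·18) / 4! = 143640 / 24 = 5985.

5985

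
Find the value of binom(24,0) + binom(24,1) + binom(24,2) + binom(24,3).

2325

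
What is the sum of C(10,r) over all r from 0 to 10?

The entries of row 10 sum to 2^10 = 1024.

1024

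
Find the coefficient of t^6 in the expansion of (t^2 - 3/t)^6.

135

General term: C(6,j)·(t^2)^j·(-3/t)^(6-j), with t-exponent 2j − 1(6−j) = 3j − 6.
Set 3j − 6 = 6: j = 4.
C(6,4) = 15; 1^4 = 1; (-3)^2 = 9.
Coefficient = 15 · 1 · 9 = 135.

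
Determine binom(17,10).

19448

C(17,10) = C(17,7) by symmetry.
C(17,7) = (17·16·15·14·13·12·11) / 7! = 98017920 / 5040 = 19448.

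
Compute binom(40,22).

113380261800

C(40,22) = C(40,18) by symmetry.
C(40,18) = (40·39·38·37·36·35·34·33·32·31·30·29·28·27·26·25·24·23) / 18! = 725902806896876799590400000 / 6402373705728000 = 113380261800.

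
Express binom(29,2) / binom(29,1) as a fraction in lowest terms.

C(n,k+1)/C(n,k) = (n−k)/(k+1) = (29−1)/(1+1) = 28/2 = 14.

14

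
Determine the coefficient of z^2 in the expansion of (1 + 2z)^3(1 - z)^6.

-9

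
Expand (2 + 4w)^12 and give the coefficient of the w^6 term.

242221056

The general term is C(12,j)·(2)^j·(4w)^(12-j); the w^6 term has j = 6.
C(12,6) = 924.
Coefficient = C(12,6) · 2^6 · 4^6 = 924 · 64 · 4096 = 242221056.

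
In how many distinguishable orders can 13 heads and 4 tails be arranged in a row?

Choose positions for the heads: C(17,13) = 2380.

2380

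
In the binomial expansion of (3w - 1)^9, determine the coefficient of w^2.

The general term is C(9,j)·(3w)^j·(-1)^(9-j); the w^2 term has j = 2.
C(9,2) = 36.
Coefficient = C(9,2) · 3^2 · (-1)^7 = 36 · 9 · (-1) = -324.

-324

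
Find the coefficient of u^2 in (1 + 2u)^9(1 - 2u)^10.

-36

Coefficient of u^2 = Σ_{j} C(9,j)·2^j·C(10,2-j)·(-2)^(2-j) for j from 0 to 2.
= 180 + (-360) + 144 = -36.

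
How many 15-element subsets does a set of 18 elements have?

816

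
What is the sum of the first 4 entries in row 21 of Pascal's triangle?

1 + 21 + 210 + 1330 = 1562.

1562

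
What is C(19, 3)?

969

C(19,3) = (19·18·17) / 3! = 5814 / 6 = 969.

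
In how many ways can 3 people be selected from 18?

This is C(18,3) = 816.

816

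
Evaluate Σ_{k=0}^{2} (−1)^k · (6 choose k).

10

The partial alternating sum Σ_{k=0}^{2} (−1)^k C(6,k) = (−1)^2 C(5,2) = 10.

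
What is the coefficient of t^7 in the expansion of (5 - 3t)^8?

-87480

The general term is C(8,j)·(5)^j·(-3t)^(8-j); the t^7 term has j = 1.
C(8,1) = 8.
Coefficient = C(8,1) · 5^1 · (-3)^7 = 8 · 5 · (-2187) = -87480.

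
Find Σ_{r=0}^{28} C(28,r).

268435456

The entries of row 28 sum to 2^28 = 268435456.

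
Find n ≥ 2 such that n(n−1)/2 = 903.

43

n(n−1)/2 = 903 ⇒ n(n−1) = 1806. Since 43·42 = 1806, n = 43.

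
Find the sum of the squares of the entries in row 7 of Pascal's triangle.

By Vandermonde's identity, Σ C(7,i)² = C(14,7) = 3432.

3432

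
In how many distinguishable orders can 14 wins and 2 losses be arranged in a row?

Choose positions for the wins: C(16,14) = 120.

120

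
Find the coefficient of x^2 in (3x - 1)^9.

The general term is C(9,j)·(3x)^j·(-1)^(9-j); the x^2 term has j = 2.
C(9,2) = 36.
Coefficient = C(9,2) · 3^2 · (-1)^7 = 36 · 9 · (-1) = -324.

-324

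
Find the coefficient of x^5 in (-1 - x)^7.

The general term is C(7,j)·(-1)^j·(-x)^(7-j); the x^5 term has j = 2.
C(7,2) = 21.
Coefficient = C(7,2) · (-1)^5 = 21 · (-1) = -21.

-21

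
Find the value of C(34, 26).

18156204

C(34,26) = C(34,8) by symmetry.
C(34,8) = (34·33·32·31·30·29·28·27) / 8! = 732058145280 / 40320 = 18156204.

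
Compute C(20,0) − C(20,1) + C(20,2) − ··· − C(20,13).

The partial alternating sum Σ_{k=0}^{13} (−1)^k C(20,k) = (−1)^13 C(19,13) = -27132.

-27132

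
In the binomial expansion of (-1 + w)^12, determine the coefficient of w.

The general term is C(12,j)·(-1)^j·(w)^(12-j); the w^1 term has j = 11.
C(12,11) = 12.
Coefficient = C(12,11) · (-1)^11 = 12 · (-1) = -12.

-12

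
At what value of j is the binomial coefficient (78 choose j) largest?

39

C(78,j) is maximized at j = 78/2 = 39.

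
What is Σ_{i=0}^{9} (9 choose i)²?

48620

Σ C(9,i)² is the coefficient of x^9 in (1+x)^9(1+x)^9 = (1+x)^18, i.e. C(18,9) = 48620.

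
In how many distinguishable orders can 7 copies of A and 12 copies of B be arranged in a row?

50388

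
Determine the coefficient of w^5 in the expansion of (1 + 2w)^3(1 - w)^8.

Coefficient of w^5 = Σ_{j} C(3,j)·2^j·C(8,5-j)·(-1)^(5-j) for j from 0 to 3.
= (-56) + 420 + (-672) + 224 = -84.

-84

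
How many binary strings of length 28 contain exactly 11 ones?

21474180

Choose the 11 positions: C(28,11) = 21474180.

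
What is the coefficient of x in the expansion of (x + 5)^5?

The general term is C(5,j)·(x)^j·(5)^(5-j); the x^1 term has j = 1.
C(5,1) = 5.
Coefficient = C(5,1) · 5^4 = 5 · 625 = 3125.

3125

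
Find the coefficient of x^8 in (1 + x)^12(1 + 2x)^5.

Coefficient of x^8 = Σ_{j} C(12,j)·1^j·C(5,8-j)·2^(8-j) for j from 3 to 8.
= 7040 + 39600 + 63360 + 36960 + 7920 + 495 = 155375.

155375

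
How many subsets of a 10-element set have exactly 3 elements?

Choose the 3 positions: C(10,3) = 120.

120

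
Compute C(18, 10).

C(18,10) = C(18,8) by symmetry.
C(18,8) = (18·17·16·15·14·13·12·11) / 8! = 1764322560 / 40320 = 43758.

43758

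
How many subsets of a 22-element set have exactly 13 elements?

Choose the 13 positions: C(22,13) = 497420.

497420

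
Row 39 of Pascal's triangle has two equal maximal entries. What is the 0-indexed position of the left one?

For odd n = 39, C(39,r) peaks at r = (n−1)/2 and (n+1)/2; the lesser is 19.

19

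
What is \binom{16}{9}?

11440

C(16,9) = C(16,7) by symmetry.
C(16,7) = (16·15·14·13·12·11·10) / 7! = 57657600 / 5040 = 11440.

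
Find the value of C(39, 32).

15380937

C(39,32) = C(39,7) by symmetry.
C(39,7) = (39·38·37·36·35·34·33) / 7! = 77519922480 / 5040 = 15380937.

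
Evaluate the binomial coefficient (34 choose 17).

C(34,17) = (34·33·32·31·30·29·28·27·26·25·24·23·22·21·20·19·18) / 17! = 830034394580628357120000 / 355687428096000 = 2333606220.

2333606220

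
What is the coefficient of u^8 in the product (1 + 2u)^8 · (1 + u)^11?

Coefficient of u^8 = Σ_{j} C(8,j)·2^j·C(11,8-j)·1^(8-j) for j from 0 to 8.
= 165 + 5280 + 51744 + 206976 + 369600 + 295680 + 98560 + 11264 + 256 = 1039525.

1039525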